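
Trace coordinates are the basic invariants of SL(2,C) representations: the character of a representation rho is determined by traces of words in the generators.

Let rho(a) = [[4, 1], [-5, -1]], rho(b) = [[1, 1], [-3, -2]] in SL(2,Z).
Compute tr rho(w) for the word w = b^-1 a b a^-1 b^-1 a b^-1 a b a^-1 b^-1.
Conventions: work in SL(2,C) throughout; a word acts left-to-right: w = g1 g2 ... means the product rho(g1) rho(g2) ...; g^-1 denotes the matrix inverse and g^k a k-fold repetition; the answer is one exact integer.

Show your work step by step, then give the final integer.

rho(b^-1) = [[-2, -1], [3, 1]]
... * rho(a) = [[4, 1], [-5, -1]]  ->  [[-3, -1], [7, 2]]
... * rho(b) = [[1, 1], [-3, -2]]  ->  [[0, -1], [1, 3]]
... * rho(a^-1) = [[-1, -1], [5, 4]]  ->  [[-5, -4], [14, 11]]
... * rho(b^-1) = [[-2, -1], [3, 1]]  ->  [[-2, 1], [5, -3]]
... * rho(a) = [[4, 1], [-5, -1]]  ->  [[-13, -3], [35, 8]]
... * rho(b^-1) = [[-2, -1], [3, 1]]  ->  [[17, 10], [-46, -27]]
... * rho(a) = [[4, 1], [-5, -1]]  ->  [[18, 7], [-49, -19]]
... * rho(b) = [[1, 1], [-3, -2]]  ->  [[-3, 4], [8, -11]]
... * rho(a^-1) = [[-1, -1], [5, 4]]  ->  [[23, 19], [-63, -52]]
... * rho(b^-1) = [[-2, -1], [3, 1]]  ->  [[11, -4], [-30, 11]]
tr = 11 + 11 = 22

22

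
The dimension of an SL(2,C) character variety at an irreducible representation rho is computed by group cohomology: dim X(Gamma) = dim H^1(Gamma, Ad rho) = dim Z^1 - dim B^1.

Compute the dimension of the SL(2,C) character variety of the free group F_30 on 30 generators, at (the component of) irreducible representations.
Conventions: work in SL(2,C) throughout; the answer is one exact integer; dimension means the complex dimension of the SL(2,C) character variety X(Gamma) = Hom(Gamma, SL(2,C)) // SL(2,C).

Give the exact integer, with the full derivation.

87

The free group F_30: 30 generators, no relators.
Z^1(Gamma, Ad rho) = (sl_2)^30: a cocycle is a free choice of one sl_2 vector per generator, so dim Z^1 = 3*30 = 90.
dim B^1 = 3: the coboundary map is injective because an irreducible image has centralizer 0 in sl_2.
dim H^1 = 90 - 3 = 87, which is dim X.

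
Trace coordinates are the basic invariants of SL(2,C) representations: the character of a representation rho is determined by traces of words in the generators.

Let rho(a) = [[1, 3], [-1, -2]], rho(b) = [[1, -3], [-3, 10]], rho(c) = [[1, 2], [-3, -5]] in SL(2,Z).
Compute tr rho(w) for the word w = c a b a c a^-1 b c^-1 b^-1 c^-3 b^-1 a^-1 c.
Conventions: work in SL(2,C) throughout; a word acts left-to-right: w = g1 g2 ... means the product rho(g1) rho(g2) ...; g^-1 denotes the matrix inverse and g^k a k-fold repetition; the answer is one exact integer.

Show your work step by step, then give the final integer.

rho(c) = [[1, 2], [-3, -5]]
... * rho(a) = [[1, 3], [-1, -2]]  ->  [[-1, -1], [2, 1]]
... * rho(b) = [[1, -3], [-3, 10]]  ->  [[2, -7], [-1, 4]]
... * rho(a) = [[1, 3], [-1, -2]]  ->  [[9, 20], [-5, -11]]
... * rho(c) = [[1, 2], [-3, -5]]  ->  [[-51, -82], [28, 45]]
... * rho(a^-1) = [[-2, -3], [1, 1]]  ->  [[20, 71], [-11, -39]]
... * rho(b) = [[1, -3], [-3, 10]]  ->  [[-193, 650], [106, -357]]
... * rho(c^-1) = [[-5, -2], [3, 1]]  ->  [[2915, 1036], [-1601, -569]]
... * rho(b^-1) = [[10, 3], [3, 1]]  ->  [[32258, 9781], [-17717, -5372]]
... * rho(c^-1) = [[-5, -2], [3, 1]]  ->  [[-131947, -54735], [72469, 30062]]
... * rho(c^-1) = [[-5, -2], [3, 1]]  ->  [[495530, 209159], [-272159, -114876]]
... * rho(c^-1) = [[-5, -2], [3, 1]]  ->  [[-1850173, -781901], [1016167, 429442]]
... * rho(b^-1) = [[10, 3], [3, 1]]  ->  [[-20847433, -6332420], [11449996, 3477943]]
... * rho(a^-1) = [[-2, -3], [1, 1]]  ->  [[35362446, 56209879], [-19422049, -30872045]]
... * rho(c) = [[1, 2], [-3, -5]]  ->  [[-133267191, -210324503], [73194086, 115516127]]
tr = -133267191 + 115516127 = -17751064

-17751064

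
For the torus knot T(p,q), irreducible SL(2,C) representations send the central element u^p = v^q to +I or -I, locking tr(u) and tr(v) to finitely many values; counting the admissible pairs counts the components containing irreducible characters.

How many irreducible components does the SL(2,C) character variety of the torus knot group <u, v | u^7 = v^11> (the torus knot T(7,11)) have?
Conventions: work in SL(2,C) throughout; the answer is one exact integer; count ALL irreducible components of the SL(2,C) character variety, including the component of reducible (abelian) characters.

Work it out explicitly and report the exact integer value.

In the torus knot group T(7,11), u^7 = v^11 is central, so an irreducible representation sends it to +I or -I (Schur).
This locks tr(u) to 2*cos(pi*alpha/7), alpha in 1..6, and tr(v) to 2*cos(pi*beta/11), beta in 1..10, on each component of irreducible characters.
The two central values (-1)^alpha I and (-1)^beta I must be the same matrix, so alpha and beta share a parity.
Counting: 3 odd alphas x 5 odd betas + 3 even alphas x 5 even betas = 15 + 15 = 30.
That is 30 components of irreducible characters, and with the reducible (abelian) component the total is 31.

31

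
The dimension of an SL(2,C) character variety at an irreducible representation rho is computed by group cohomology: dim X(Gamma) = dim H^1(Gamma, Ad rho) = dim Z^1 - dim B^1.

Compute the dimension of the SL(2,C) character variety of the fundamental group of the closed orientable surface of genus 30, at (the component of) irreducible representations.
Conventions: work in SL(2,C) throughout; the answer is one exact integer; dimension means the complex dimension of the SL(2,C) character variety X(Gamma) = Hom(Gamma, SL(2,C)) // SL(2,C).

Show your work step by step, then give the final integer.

174

The genus-30 surface group: 2g = 60 generators, one relator prod [a_i, b_i].
Before the relator condition, cocycle space has dim 3*60 = 180.
H^2 = coker(d_2) is dual to H^0 = 0 at irreducible rho (Poincare duality), so d_2 is onto: dim Z^1 = 177.
dim B^1 = 3 (coboundaries, injective at irreducible rho).
dim H^1 = 177 - 3 = 174 = dim X.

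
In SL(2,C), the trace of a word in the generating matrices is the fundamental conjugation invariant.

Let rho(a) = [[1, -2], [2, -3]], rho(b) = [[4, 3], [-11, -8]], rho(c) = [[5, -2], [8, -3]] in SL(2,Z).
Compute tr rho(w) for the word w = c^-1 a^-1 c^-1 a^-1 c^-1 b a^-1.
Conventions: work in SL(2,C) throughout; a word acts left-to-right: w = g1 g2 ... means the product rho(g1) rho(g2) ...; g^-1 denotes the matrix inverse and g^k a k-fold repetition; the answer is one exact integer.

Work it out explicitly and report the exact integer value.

-3034

rho(c^-1) = [[-3, 2], [-8, 5]]
... * rho(a^-1) = [[-3, 2], [-2, 1]]  ->  [[5, -4], [14, -11]]
... * rho(c^-1) = [[-3, 2], [-8, 5]]  ->  [[17, -10], [46, -27]]
... * rho(a^-1) = [[-3, 2], [-2, 1]]  ->  [[-31, 24], [-84, 65]]
... * rho(c^-1) = [[-3, 2], [-8, 5]]  ->  [[-99, 58], [-268, 157]]
... * rho(b) = [[4, 3], [-11, -8]]  ->  [[-1034, -761], [-2799, -2060]]
... * rho(a^-1) = [[-3, 2], [-2, 1]]  ->  [[4624, -2829], [12517, -7658]]
tr = 4624 + -7658 = -3034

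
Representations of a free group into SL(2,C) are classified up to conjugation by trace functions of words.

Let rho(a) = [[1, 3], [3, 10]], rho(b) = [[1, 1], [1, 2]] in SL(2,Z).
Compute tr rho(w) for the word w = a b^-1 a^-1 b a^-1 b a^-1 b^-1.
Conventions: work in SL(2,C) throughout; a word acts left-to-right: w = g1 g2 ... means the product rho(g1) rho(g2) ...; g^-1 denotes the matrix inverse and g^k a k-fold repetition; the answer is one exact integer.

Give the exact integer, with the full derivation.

1415

rho(a) = [[1, 3], [3, 10]]
... * rho(b^-1) = [[2, -1], [-1, 1]]  ->  [[-1, 2], [-4, 7]]
... * rho(a^-1) = [[10, -3], [-3, 1]]  ->  [[-16, 5], [-61, 19]]
... * rho(b) = [[1, 1], [1, 2]]  ->  [[-11, -6], [-42, -23]]
... * rho(a^-1) = [[10, -3], [-3, 1]]  ->  [[-92, 27], [-351, 103]]
... * rho(b) = [[1, 1], [1, 2]]  ->  [[-65, -38], [-248, -145]]
... * rho(a^-1) = [[10, -3], [-3, 1]]  ->  [[-536, 157], [-2045, 599]]
... * rho(b^-1) = [[2, -1], [-1, 1]]  ->  [[-1229, 693], [-4689, 2644]]
tr = -1229 + 2644 = 1415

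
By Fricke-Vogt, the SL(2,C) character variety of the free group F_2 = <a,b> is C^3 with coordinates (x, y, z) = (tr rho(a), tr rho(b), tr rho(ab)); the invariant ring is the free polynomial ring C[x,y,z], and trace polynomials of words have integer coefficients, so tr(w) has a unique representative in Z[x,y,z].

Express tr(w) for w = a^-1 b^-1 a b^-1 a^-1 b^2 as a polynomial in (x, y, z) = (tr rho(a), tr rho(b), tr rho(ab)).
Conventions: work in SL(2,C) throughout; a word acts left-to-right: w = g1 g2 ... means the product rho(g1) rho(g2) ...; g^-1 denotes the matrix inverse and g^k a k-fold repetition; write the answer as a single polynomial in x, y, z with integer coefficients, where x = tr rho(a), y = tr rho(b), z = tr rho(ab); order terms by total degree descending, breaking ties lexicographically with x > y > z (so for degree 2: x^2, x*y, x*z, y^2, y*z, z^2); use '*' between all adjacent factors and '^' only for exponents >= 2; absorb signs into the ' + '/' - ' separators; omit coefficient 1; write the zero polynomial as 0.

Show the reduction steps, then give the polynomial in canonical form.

trace(a b a) = trace(a) * trace(b a) - trace(b) = x*z - y
trace(a b a b) = trace(b a) * trace(b a) - trace(1)   [split at repeated b] = z^2 - 2
trace(b a b^-1 a) = trace(a b a) * trace(b) - trace(a b a b) = x*y*z - y^2 - z^2 + 2
trace(a b^-1 a^-1 b) = trace(b a b^-1) * trace(a) - trace(b a b^-1 a) = -x*y*z + x^2 + y^2 + z^2 - 2
trace(a^3 b) = trace(a) * trace(a b a) - trace(a b) = x^2*z - x*y - z
trace(a^2) = trace(a) * trace(a) - trace(1) = x^2 - 2
trace(a^3) = trace(a) * trace(a^2) - trace(a) = x^3 - 3*x
trace(a^2 b^2 a) = trace(b) * trace(a^3 b) - trace(a^3) = x^2*y*z - x^3 - x*y^2 - y*z + 3*x
trace(b^2 a b a) = trace(b) * trace(a b a b) - trace(a b a) = y*z^2 - x*z - y
trace(b a b) = trace(b) * trace(a b) - trace(a) = y*z - x
trace(b^2 a b) = trace(b) * trace(b a b) - trace(b a) = y^2*z - x*y - z
trace(a^2 b^2 a b) = trace(a) * trace(b^2 a b a) - trace(b^2 a b) = x*y*z^2 - x^2*z - y^2*z + z
trace(a b^2 a b^-1 a) = trace(a^2 b^2 a) * trace(b) - trace(a^2 b^2 a b) = x^2*y^2*z - x^3*y - x*y^3 - x*y*z^2 + x^2*z + 3*x*y - z
trace(a^2 b a b) = trace(a) * trace(b a b a) - trace(b a b) = x*z^2 - y*z - x
trace(a b a b^2 a) = trace(b) * trace(a^2 b a b) - trace(a^2 b a) = x*y*z^2 - x^2*z - y^2*z + z
trace(a b a b a b) = trace(a b) * trace(a b a b) - trace(a^-1 b^-1)   [split at repeated a] = z^3 - 3*z
trace(a b a b^2 a b) = trace(b) * trace(a b a b a b) - trace(a b a b a) = y*z^3 - x*z^2 - 2*y*z + x
trace(a b^2 a b^-1 a b) = trace(a b a b^2 a) * trace(b) - trace(a b a b^2 a b) = x*y^2*z^2 - x^2*y*z - y^3*z - y*z^3 + x*z^2 + 3*y*z - x
trace(b^2 a b^-1 a b^-1 a) = trace(a b^2 a b^-1 a) * trace(b) - trace(a b^2 a b^-1 a b) = x^2*y^3*z - x^3*y^2 - x*y^4 - 2*x*y^2*z^2 + 2*x^2*y*z + y^3*z + y*z^3 + 3*x*y^2 - x*z^2 - 4*y*z + x
trace(b^-1 a b^-1 a^-1 b^2 a) = trace(b^2 a b^-1 a b^-1) * trace(a) - trace(b^2 a b^-1 a b^-1 a) = -x^2*y^3*z + x^3*y^2 + x*y^4 + 2*x*y^2*z^2 - x^2*y*z - y^3*z - y*z^3 - 4*x*y^2 + 4*y*z + x
trace(a^-1 b^-1 a b^-1 a^-1 b^2) = trace(b^-1 a b^-1 a^-1 b^2) * trace(a) - trace(b^-1 a b^-1 a^-1 b^2 a) = x^2*y^3*z - x^3*y^2 - x*y^4 - 2*x*y^2*z^2 + y^3*z + y*z^3 + x^3 + 5*x*y^2 + x*z^2 - 4*y*z - 3*x

x^2*y^3*z - x^3*y^2 - x*y^4 - 2*x*y^2*z^2 + y^3*z + y*z^3 + x^3 + 5*x*y^2 + x*z^2 - 4*y*z - 3*x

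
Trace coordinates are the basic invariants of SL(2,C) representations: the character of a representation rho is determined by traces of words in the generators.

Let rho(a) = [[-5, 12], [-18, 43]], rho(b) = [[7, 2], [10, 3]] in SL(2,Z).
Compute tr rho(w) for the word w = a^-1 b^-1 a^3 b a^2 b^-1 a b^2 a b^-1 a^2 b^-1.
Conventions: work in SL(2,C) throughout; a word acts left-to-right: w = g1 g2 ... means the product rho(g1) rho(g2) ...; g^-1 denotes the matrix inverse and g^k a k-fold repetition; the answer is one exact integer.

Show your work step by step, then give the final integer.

rho(a^-1) = [[43, -12], [18, -5]]
... * rho(b^-1) = [[3, -2], [-10, 7]]  ->  [[249, -170], [104, -71]]
... * rho(a) = [[-5, 12], [-18, 43]]  ->  [[1815, -4322], [758, -1805]]
... * rho(a) = [[-5, 12], [-18, 43]]  ->  [[68721, -164066], [28700, -68519]]
... * rho(a) = [[-5, 12], [-18, 43]]  ->  [[2609583, -6230186], [1089842, -2601917]]
... * rho(b) = [[7, 2], [10, 3]]  ->  [[-44034779, -13471392], [-18390276, -5626067]]
... * rho(a) = [[-5, 12], [-18, 43]]  ->  [[462658951, -1107687204], [193220586, -462604193]]
... * rho(a) = [[-5, 12], [-18, 43]]  ->  [[17625074917, -42078642360], [7360772544, -17573333267]]
... * rho(b^-1) = [[3, -2], [-10, 7]]  ->  [[473661648351, -329800646354], [197815650302, -137734877957]]
... * rho(a) = [[-5, 12], [-18, 43]]  ->  [[3568103392617, -8497488013010], [1490149551716, -3548811948527]]
... * rho(b) = [[7, 2], [10, 3]]  ->  [[-59998156381781, -18356257253796], [-25057072623258, -7666136742149]]
... * rho(b) = [[7, 2], [10, 3]]  ->  [[-603549667210427, -175065084524950], [-252060875784296, -73112555472963]]
... * rho(a) = [[-5, 12], [-18, 43]]  ->  [[6168919857501235, -14770394641097974], [2576330377434814, -6168570394748961]]
... * rho(b^-1) = [[3, -2], [-10, 7]]  ->  [[166210705983483445, -115730602202688288], [69414695079794052, -48332653518112355]]
... * rho(a) = [[-5, 12], [-18, 43]]  ->  [[1252097309730971959, -2981887422913795044], [522914287927052130, -1245327760321302641]]
... * rho(a) = [[-5, 12], [-18, 43]]  ->  [[47413487063793450997, -113195991468521523384], [19801328246148186888, -47274122238691388003]]
... * rho(b^-1) = [[3, -2], [-10, 7]]  ->  [[1274200375876595586831, -887198914407237565682], [532145207125358440694, -370521512163136089797]]
tr = 1274200375876595586831 + -370521512163136089797 = 903678863713459497034

903678863713459497034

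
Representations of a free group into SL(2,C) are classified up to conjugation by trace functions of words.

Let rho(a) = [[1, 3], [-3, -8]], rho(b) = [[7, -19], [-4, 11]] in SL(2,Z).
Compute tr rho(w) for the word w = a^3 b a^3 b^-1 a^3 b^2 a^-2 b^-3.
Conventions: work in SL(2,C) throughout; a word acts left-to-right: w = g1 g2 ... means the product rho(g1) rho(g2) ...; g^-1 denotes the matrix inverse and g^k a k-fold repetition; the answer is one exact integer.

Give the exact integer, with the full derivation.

rho(a) = [[1, 3], [-3, -8]]
... * rho(a) = [[1, 3], [-3, -8]]  ->  [[-8, -21], [21, 55]]
... * rho(a) = [[1, 3], [-3, -8]]  ->  [[55, 144], [-144, -377]]
... * rho(b) = [[7, -19], [-4, 11]]  ->  [[-191, 539], [500, -1411]]
... * rho(a) = [[1, 3], [-3, -8]]  ->  [[-1808, -4885], [4733, 12788]]
... * rho(a) = [[1, 3], [-3, -8]]  ->  [[12847, 33656], [-33631, -88105]]
... * rho(a) = [[1, 3], [-3, -8]]  ->  [[-88121, -230707], [230684, 603947]]
... * rho(b^-1) = [[11, 19], [4, 7]]  ->  [[-1892159, -3289248], [4953312, 8610625]]
... * rho(a) = [[1, 3], [-3, -8]]  ->  [[7975585, 20637507], [-20878563, -54025064]]
... * rho(a) = [[1, 3], [-3, -8]]  ->  [[-53936936, -141173301], [141196629, 369564823]]
... * rho(a) = [[1, 3], [-3, -8]]  ->  [[369582967, 967575600], [-967497840, -2532928697]]
... * rho(b) = [[7, -19], [-4, 11]]  ->  [[-1283221631, 3621255227], [3359229908, -9479756707]]
... * rho(b) = [[7, -19], [-4, 11]]  ->  [[-23467572325, 64215018486], [61433636184, -168102692029]]
... * rho(a^-1) = [[-8, -3], [3, 1]]  ->  [[380385634058, 134617735461], [-995777165559, -352403600581]]
... * rho(a^-1) = [[-8, -3], [3, 1]]  ->  [[-2639231866081, -1006539166713], [6909006522729, 2634927896096]]
... * rho(b^-1) = [[11, 19], [4, 7]]  ->  [[-33057707193743, -57191179622530], [86538783334403, 149715619204523]]
... * rho(b^-1) = [[11, 19], [4, 7]]  ->  [[-592399497621293, -1028434694038827], [1550789093496525, 2692246217785318]]
... * rho(b^-1) = [[11, 19], [4, 7]]  ->  [[-10630133249989531, -18454633313076356], [27827664899603047, 48310716300931201]]
tr = -10630133249989531 + 48310716300931201 = 37680583050941670

37680583050941670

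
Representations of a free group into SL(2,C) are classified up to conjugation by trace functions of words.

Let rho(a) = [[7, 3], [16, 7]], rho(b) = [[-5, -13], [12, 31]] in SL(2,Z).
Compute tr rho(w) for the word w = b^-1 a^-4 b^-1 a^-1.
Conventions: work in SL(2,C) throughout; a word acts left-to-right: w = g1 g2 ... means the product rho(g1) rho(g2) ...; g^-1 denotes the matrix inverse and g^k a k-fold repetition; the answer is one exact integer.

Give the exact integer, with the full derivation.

218198

rho(b^-1) = [[31, 13], [-12, -5]]
... * rho(a^-1) = [[7, -3], [-16, 7]]  ->  [[9, -2], [-4, 1]]
... * rho(a^-1) = [[7, -3], [-16, 7]]  ->  [[95, -41], [-44, 19]]
... * rho(a^-1) = [[7, -3], [-16, 7]]  ->  [[1321, -572], [-612, 265]]
... * rho(a^-1) = [[7, -3], [-16, 7]]  ->  [[18399, -7967], [-8524, 3691]]
... * rho(b^-1) = [[31, 13], [-12, -5]]  ->  [[665973, 279022], [-308536, -129267]]
... * rho(a^-1) = [[7, -3], [-16, 7]]  ->  [[197459, -44765], [-91480, 20739]]
tr = 197459 + 20739 = 218198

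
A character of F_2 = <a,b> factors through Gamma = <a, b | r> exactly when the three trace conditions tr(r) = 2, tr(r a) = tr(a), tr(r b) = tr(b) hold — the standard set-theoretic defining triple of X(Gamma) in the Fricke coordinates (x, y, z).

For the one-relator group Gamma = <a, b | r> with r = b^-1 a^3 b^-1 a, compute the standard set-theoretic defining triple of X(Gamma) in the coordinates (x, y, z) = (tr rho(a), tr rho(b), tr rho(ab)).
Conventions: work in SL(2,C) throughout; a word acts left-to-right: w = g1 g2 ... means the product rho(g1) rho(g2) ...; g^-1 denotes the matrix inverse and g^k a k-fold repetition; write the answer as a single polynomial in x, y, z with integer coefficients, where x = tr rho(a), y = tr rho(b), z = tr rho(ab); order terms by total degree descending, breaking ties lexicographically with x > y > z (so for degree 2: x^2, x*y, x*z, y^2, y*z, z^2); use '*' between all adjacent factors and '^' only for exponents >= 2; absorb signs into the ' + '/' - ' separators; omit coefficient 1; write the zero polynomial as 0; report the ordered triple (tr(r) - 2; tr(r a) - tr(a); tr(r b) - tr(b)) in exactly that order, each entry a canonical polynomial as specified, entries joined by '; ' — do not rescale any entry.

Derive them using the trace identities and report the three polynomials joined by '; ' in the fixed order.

x^4*y^2 - 2*x^3*y*z - 2*x^2*y^2 + x^2*z^2 + 3*x*y*z - x^2 - z^2; x^5*y^2 - 2*x^4*y*z - 3*x^3*y^2 + x^3*z^2 + 4*x^2*y*z + 2*x*y^2 - x*z^2 - y*z - 2*x; x^4*y - x^3*z - 3*x^2*y + 2*x*z

trace(a^2) = trace(a) trace(a) - trace(1)  (reduce the a square) = x^2 - 2
trace(a^3) = trace(a) trace(a^2) - trace(a)  (reduce the a square) = x^3 - 3*x
next, trace(a^4) = trace(a) trace(a^3) - trace(a^2)  (reduce the a square) = x^4 - 4*x^2 + 2
next, trace(b a^2) = trace(a) trace(b a) - trace(b)  (reduce the a square) = x*z - y
next, trace(a^2 b a) = trace(a) trace(b a^2) - trace(b a)  (reduce the a square) = x^2*z - x*y - z
trace(a^4 b) = trace(a) trace(a^2 b a) - trace(a^2 b)  (reduce the a square) = x^3*z - x^2*y - 2*x*z + y
next, trace(a^3 b^-1 a) = trace(a^4) trace(b) - trace(a^4 b)  (eliminate b^-1) = x^4*y - x^3*z - 3*x^2*y + 2*x*z + y
trace(b a b a) = trace(a b) trace(a b) - trace(1)  (split on a) = z^2 - 2
trace(b a b) = trace(b) trace(a b) - trace(a)  (reduce the b square) = y*z - x
trace(a b a b a) = trace(a) trace(b a b a) - trace(b a b)  (reduce the a square) = x*z^2 - y*z - x
next, trace(a b a^3 b) = trace(a) trace(a b a b a) - trace(a b a b)  (reduce the a square) = x^2*z^2 - x*y*z - x^2 - z^2 + 2
trace(a^3 b^-1 a b) = trace(a b a^3) trace(b) - trace(a b a^3 b)  (eliminate b^-1) = x^3*y*z - x^2*y^2 - x^2*z^2 - x*y*z + x^2 + y^2 + z^2 - 2
trace(b^-1 a^3 b^-1 a) = trace(a^3 b^-1 a) trace(b) - trace(a^3 b^-1 a b)  (eliminate b^-1) = x^4*y^2 - 2*x^3*y*z - 2*x^2*y^2 + x^2*z^2 + 3*x*y*z - x^2 - z^2 + 2
trace(a^5) = trace(a) trace(a^4) - trace(a^3) = x^5 - 5*x^3 + 5*x
next, trace(a^5 b) = trace(a) trace(b a^4) - trace(b a^3) = x^4*z - x^3*y - 3*x^2*z + 2*x*y + z
trace(a^2 b^-1 a^3) = trace(a^5) trace(b) - trace(a^5 b) = x^5*y - x^4*z - 4*x^3*y + 3*x^2*z + 3*x*y - z
and trace(b^2 a^2) = trace(b) trace(a^2 b) - trace(a^2) = x*y*z - x^2 - y^2 + 2
and trace(b a^3 b) = trace(a) trace(b^2 a^2) - trace(b^2 a) = x^2*y*z - x^3 - x*y^2 - y*z + 3*x
trace(a^3 b a^2 b) = trace(a) trace(b a^3 b a) - trace(b a^3 b) = x^3*z^2 - 2*x^2*y*z + x*y^2 - x*z^2 + y*z - x
trace(a^2 b^-1 a^3 b) = trace(a^3 b a^2) trace(b) - trace(a^3 b a^2 b) = x^4*y*z - x^3*y^2 - x^3*z^2 - x^2*y*z + x*y^2 + x*z^2 + x
trace(b^-1 a^3 b^-1 a^2) = trace(a^2 b^-1 a^3) trace(b) - trace(a^2 b^-1 a^3 b) = x^5*y^2 - 2*x^4*y*z - 3*x^3*y^2 + x^3*z^2 + 4*x^2*y*z + 2*x*y^2 - x*z^2 - y*z - x
assemble the triple (trace(r) - 2; trace(r a) - x; trace(r b) - y)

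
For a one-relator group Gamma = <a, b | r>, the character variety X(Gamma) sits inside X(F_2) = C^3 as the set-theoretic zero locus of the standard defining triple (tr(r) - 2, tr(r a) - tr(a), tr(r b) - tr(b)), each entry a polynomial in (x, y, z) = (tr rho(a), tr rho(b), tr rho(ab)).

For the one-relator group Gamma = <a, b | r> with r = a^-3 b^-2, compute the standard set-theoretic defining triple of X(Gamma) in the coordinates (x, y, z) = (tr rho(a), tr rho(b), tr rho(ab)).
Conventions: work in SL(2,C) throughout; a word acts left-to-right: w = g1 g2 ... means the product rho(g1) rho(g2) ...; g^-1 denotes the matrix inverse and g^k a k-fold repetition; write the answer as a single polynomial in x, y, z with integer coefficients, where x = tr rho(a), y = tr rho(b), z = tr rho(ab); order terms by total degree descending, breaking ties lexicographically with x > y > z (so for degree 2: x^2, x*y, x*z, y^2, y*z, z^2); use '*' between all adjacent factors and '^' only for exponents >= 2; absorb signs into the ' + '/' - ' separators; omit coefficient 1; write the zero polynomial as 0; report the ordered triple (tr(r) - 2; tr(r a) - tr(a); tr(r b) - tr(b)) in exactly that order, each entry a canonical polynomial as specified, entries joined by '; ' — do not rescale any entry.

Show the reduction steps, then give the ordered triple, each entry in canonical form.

apply: tr(a^-1) = tr(a) = x
tr(a^-1 b) = tr(b)*tr(a) - tr(b a)   [inverse elimination on a] = x*y - z
use: tr(a^-1 b^-1) = tr(a^-1)*tr(b) - tr(a^-1 b)   [inverse elimination on b] = z
tr(a^-1 b^-2) = tr(a^-1 b^-1)*tr(b) - tr(a^-1)   [inverse elimination on b] = y*z - x
use: tr(b^-2) = tr(b^-1)*tr(b) - tr(1)   [inverse elimination on b] = y^2 - 2
tr(b^-2 a^-2) = tr(a^-1 b^-2)*tr(a) - tr(a^-1 b^-2 a)   [inverse elimination on a] = x*y*z - x^2 - y^2 + 2
tr(a^-3 b^-2) = tr(b^-2 a^-2)*tr(a) - tr(b^-2 a^-1)   [inverse elimination on a] = x^2*y*z - x^3 - x*y^2 - y*z + 3*x
apply: tr(b^-1 a^-2) = tr(b^-1 a^-1)*tr(a) - tr(b^-1) = x*z - y
use: tr(a^-3 b^-1) = tr(b^-1 a^-2)*tr(a) - tr(b^-1 a^-1) = x^2*z - x*y - z
assemble the triple (tr(r) - 2; tr(r a) - x; tr(r b) - y)

x^2*y*z - x^3 - x*y^2 - y*z + 3*x - 2; x*y*z - x^2 - y^2 - x + 2; x^2*z - x*y - y - z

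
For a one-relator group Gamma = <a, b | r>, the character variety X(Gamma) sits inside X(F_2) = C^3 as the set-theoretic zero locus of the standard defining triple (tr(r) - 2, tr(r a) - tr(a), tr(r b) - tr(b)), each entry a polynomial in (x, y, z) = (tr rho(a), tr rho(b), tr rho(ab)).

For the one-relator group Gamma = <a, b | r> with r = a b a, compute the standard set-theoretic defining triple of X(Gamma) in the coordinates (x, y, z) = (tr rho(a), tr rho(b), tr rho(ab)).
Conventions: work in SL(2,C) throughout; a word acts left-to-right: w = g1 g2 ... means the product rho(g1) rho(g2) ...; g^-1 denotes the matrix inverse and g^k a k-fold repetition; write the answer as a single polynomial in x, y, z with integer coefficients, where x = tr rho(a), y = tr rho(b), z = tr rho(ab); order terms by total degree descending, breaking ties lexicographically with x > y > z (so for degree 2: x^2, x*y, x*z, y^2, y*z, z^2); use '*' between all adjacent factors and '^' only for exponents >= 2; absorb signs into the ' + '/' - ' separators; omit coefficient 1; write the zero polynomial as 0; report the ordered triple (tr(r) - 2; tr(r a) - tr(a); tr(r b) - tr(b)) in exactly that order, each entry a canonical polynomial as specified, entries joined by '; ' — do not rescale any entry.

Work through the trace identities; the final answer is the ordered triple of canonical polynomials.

trace(a b a) = trace(a) * trace(b a) - trace(b) = x*z - y
trace(a b a^2) = trace(a) * trace(a b a) - trace(a b) = x^2*z - x*y - z
trace(a b a b) = trace(a b) * trace(a b) - trace(1) = z^2 - 2
assemble the triple (trace(r) - 2; trace(r a) - x; trace(r b) - y)

x*z - y - 2; x^2*z - x*y - x - z; z^2 - y - 2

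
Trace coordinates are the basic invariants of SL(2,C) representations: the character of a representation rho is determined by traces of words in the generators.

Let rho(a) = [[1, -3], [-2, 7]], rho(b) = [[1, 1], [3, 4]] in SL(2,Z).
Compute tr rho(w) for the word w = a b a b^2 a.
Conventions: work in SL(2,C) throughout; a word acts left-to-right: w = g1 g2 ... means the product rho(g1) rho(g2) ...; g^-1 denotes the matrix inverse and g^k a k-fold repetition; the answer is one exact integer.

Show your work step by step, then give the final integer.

rho(a) = [[1, -3], [-2, 7]]
... * rho(b) = [[1, 1], [3, 4]]  ->  [[-8, -11], [19, 26]]
... * rho(a) = [[1, -3], [-2, 7]]  ->  [[14, -53], [-33, 125]]
... * rho(b) = [[1, 1], [3, 4]]  ->  [[-145, -198], [342, 467]]
... * rho(b) = [[1, 1], [3, 4]]  ->  [[-739, -937], [1743, 2210]]
... * rho(a) = [[1, -3], [-2, 7]]  ->  [[1135, -4342], [-2677, 10241]]
tr = 1135 + 10241 = 11376

11376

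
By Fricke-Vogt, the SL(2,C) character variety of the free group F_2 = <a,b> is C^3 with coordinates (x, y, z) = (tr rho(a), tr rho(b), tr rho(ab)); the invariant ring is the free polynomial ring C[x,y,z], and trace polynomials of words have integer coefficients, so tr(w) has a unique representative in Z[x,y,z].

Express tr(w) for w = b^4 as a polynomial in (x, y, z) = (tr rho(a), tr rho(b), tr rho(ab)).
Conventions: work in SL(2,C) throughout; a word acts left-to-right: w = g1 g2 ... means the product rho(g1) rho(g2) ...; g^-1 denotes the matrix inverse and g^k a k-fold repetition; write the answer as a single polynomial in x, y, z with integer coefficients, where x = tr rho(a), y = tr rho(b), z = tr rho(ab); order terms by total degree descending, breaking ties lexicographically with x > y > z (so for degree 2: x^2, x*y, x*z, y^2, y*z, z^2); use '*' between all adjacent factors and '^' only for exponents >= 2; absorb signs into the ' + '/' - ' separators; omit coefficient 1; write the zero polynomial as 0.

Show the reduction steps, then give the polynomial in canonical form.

trace(b^2) = trace(b) trace(b) - trace(1)  (reduce the b square) = y^2 - 2
trace(b^3) = trace(b) trace(b^2) - trace(b)  (reduce the b square) = y^3 - 3*y
trace(b^4) = trace(b) trace(b^3) - trace(b^2)  (reduce the b square) = y^4 - 4*y^2 + 2

y^4 - 4*y^2 + 2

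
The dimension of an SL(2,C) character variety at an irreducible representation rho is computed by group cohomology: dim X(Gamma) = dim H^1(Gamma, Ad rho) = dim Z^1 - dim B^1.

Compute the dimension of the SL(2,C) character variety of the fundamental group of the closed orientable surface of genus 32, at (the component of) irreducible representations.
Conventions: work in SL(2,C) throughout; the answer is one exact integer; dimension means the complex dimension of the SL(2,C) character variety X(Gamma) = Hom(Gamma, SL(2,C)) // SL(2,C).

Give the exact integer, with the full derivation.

186

Gamma = pi_1(Sigma_32) = < a_1, b_1, ..., a_32, b_32 | prod [a_i, b_i] > has 2g = 64 generators and 1 relator.
A cocycle assigns one sl_2 vector per generator subject to the relator condition d_2(z) = 0: dim of the unconstrained space is 3*2g = 192.
d_2 is surjective at irreducible rho (its cokernel H^2 is dual to H^0 = 0), so dim Z^1 = 192 - 3 = 189.
Coboundaries contribute dim B^1 = 3 (injective at irreducible rho).
dim X = dim H^1 = 189 - 3 = 186.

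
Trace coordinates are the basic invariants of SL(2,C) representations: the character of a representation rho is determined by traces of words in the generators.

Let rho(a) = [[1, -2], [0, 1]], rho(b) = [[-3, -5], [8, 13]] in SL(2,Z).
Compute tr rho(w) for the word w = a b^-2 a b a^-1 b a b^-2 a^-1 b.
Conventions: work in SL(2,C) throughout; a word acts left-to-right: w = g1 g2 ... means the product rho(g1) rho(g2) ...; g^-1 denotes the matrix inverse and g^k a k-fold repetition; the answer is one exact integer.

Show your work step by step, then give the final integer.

rho(a) = [[1, -2], [0, 1]]
... * rho(b^-1) = [[13, 5], [-8, -3]]  ->  [[29, 11], [-8, -3]]
... * rho(b^-1) = [[13, 5], [-8, -3]]  ->  [[289, 112], [-80, -31]]
... * rho(a) = [[1, -2], [0, 1]]  ->  [[289, -466], [-80, 129]]
... * rho(b) = [[-3, -5], [8, 13]]  ->  [[-4595, -7503], [1272, 2077]]
... * rho(a^-1) = [[1, 2], [0, 1]]  ->  [[-4595, -16693], [1272, 4621]]
... * rho(b) = [[-3, -5], [8, 13]]  ->  [[-119759, -194034], [33152, 53713]]
... * rho(a) = [[1, -2], [0, 1]]  ->  [[-119759, 45484], [33152, -12591]]
... * rho(b^-1) = [[13, 5], [-8, -3]]  ->  [[-1920739, -735247], [531704, 203533]]
... * rho(b^-1) = [[13, 5], [-8, -3]]  ->  [[-19087631, -7397954], [5283888, 2047921]]
... * rho(a^-1) = [[1, 2], [0, 1]]  ->  [[-19087631, -45573216], [5283888, 12615697]]
... * rho(b) = [[-3, -5], [8, 13]]  ->  [[-307322835, -497013653], [85073912, 137584621]]
tr = -307322835 + 137584621 = -169738214

-169738214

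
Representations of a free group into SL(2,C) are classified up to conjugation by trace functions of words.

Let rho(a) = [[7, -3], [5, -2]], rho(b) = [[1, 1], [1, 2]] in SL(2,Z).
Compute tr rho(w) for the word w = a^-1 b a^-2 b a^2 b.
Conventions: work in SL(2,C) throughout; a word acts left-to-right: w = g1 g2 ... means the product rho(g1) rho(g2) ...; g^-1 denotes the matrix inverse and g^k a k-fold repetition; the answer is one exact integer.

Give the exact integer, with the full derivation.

rho(a^-1) = [[-2, 3], [-5, 7]]
... * rho(b) = [[1, 1], [1, 2]]  ->  [[1, 4], [2, 9]]
... * rho(a^-1) = [[-2, 3], [-5, 7]]  ->  [[-22, 31], [-49, 69]]
... * rho(a^-1) = [[-2, 3], [-5, 7]]  ->  [[-111, 151], [-247, 336]]
... * rho(b) = [[1, 1], [1, 2]]  ->  [[40, 191], [89, 425]]
... * rho(a) = [[7, -3], [5, -2]]  ->  [[1235, -502], [2748, -1117]]
... * rho(a) = [[7, -3], [5, -2]]  ->  [[6135, -2701], [13651, -6010]]
... * rho(b) = [[1, 1], [1, 2]]  ->  [[3434, 733], [7641, 1631]]
tr = 3434 + 1631 = 5065

5065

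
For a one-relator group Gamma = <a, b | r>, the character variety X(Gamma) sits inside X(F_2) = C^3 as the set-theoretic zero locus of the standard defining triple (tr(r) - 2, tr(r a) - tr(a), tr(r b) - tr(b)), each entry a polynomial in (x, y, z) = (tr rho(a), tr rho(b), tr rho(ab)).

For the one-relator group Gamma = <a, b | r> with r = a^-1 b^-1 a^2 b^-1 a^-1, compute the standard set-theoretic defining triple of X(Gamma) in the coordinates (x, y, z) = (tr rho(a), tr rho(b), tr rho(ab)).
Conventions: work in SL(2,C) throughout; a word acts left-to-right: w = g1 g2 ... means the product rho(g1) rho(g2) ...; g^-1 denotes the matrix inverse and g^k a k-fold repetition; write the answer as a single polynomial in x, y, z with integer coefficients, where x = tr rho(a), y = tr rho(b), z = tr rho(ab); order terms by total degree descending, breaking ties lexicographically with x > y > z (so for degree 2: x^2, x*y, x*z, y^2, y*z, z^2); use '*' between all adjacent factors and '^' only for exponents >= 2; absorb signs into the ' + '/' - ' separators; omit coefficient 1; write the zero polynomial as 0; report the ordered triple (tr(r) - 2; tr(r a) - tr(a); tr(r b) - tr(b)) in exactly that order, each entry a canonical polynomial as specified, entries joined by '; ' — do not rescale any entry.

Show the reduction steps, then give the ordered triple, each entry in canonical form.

reduce: tr(a^2) = tr(a) tr(a) - tr(1) = x^2 - 2
reduce: tr(a^2 b) = tr(a) tr(b a) - tr(b) = x*z - y
so tr(b^-1 a^2) = tr(a^2) tr(b) - tr(a^2 b) = x^2*y - x*z - y
so tr(b^-1 a^2 b^-1) = tr(b^-1 a^2) tr(b) - tr(b^-1 a^2 b) = x^2*y^2 - x*y*z - x^2 - y^2 + 2
tr(a^3) = tr(a) tr(a^2) - tr(a) = x^3 - 3*x
tr(a^3 b) = tr(a) tr(b a^2) - tr(b a) = x^2*z - x*y - z
reduce: tr(a b^-1 a^2) = tr(a^3) tr(b) - tr(a^3 b) = x^3*y - x^2*z - 2*x*y + z
tr(b a b a) = tr(a b) tr(a b) - tr(1)   [split at repeated a] = z^2 - 2
tr(b a b) = tr(b) tr(a b) - tr(a) = y*z - x
tr(a^2 b a b) = tr(a) tr(b a b a) - tr(b a b) = x*z^2 - y*z - x
reduce: tr(a b^-1 a^2 b) = tr(a^2 b a) tr(b) - tr(a^2 b a b) = x^2*y*z - x*y^2 - x*z^2 + x
tr(b^-1 a^2 b^-1 a) = tr(a b^-1 a^2) tr(b) - tr(a b^-1 a^2 b) = x^3*y^2 - 2*x^2*y*z - x*y^2 + x*z^2 + y*z - x
tr(a^-1 b^-1 a^2 b^-1) = tr(b^-1 a^2 b^-1) tr(a) - tr(b^-1 a^2 b^-1 a) = x^2*y*z - x^3 - x*z^2 - y*z + 3*x
reduce: tr(a^-1 b^-1 a^2 b^-1 a^-1) = tr(a^-1 b^-1 a^2 b^-1) tr(a) - tr(a^-1 b^-1 a^2 b^-1 a) = x^3*y*z - x^4 - x^2*y^2 - x^2*z^2 + 4*x^2 + y^2 - 2
reduce: tr(a b^-1) = tr(a) tr(b) - tr(a b)  (eliminate b^-1) = x*y - z
tr(a b a^3) = tr(a) tr(b a^3) - tr(b a^2)  (reduce the a square) = x^3*z - x^2*y - 2*x*z + y
reduce: tr(a b a^3 b) = tr(a) tr(a b a b a) - tr(a b a b)  (reduce the a square) = x^2*z^2 - x*y*z - x^2 - z^2 + 2
so tr(b a^3 b^-1 a) = tr(a b a^3) tr(b) - tr(a b a^3 b)  (eliminate b^-1) = x^3*y*z - x^2*y^2 - x^2*z^2 - x*y*z + x^2 + y^2 + z^2 - 2
tr(a^2 b^-1 a^-1 b a) = tr(b a^3 b^-1) tr(a) - tr(b a^3 b^-1 a)  (eliminate a^-1) = -x^3*y*z + x^4 + x^2*y^2 + x^2*z^2 + x*y*z - 4*x^2 - y^2 - z^2 + 2
tr(b^2 a b a) = tr(b) tr(a b a b) - tr(a b a)  (reduce the b square) = y*z^2 - x*z - y
tr(b^2 a b) = tr(b) tr(b a b) - tr(b a)  (reduce the b square) = y^2*z - x*y - z
tr(b a b a^2 b) = tr(a) tr(b^2 a b a) - tr(b^2 a b)  (reduce the a square) = x*y*z^2 - x^2*z - y^2*z + z
tr(b a b a b a) = tr(a b a b) tr(a b) - tr(b a)  (split on a) = z^3 - 3*z
reduce: tr(b a b a^2 b a) = tr(a) tr(b a b a b a) - tr(b a b a b)  (reduce the a square) = x*z^3 - y*z^2 - 2*x*z + y
reduce: tr(a^-1 b a b a^2 b) = tr(b a b a^2 b) tr(a) - tr(b a b a^2 b a)  (eliminate a^-1) = x^2*y*z^2 - x^3*z - x*y^2*z - x*z^3 + y*z^2 + 3*x*z - y
reduce: tr(a^2 b^-1 a^-1 b a b) = tr(a^-1 b a b a^2) tr(b) - tr(a^-1 b a b a^2 b)  (eliminate b^-1) = -x^2*y*z^2 + x^3*z + x*y^2*z + x*z^3 - 3*x*z - y
reduce: tr(b^-1 a^2 b^-1 a^-1 b a) = tr(a^2 b^-1 a^-1 b a) tr(b) - tr(a^2 b^-1 a^-1 b a b)  (eliminate b^-1) = -x^3*y^2*z + x^4*y + x^2*y^3 + 2*x^2*y*z^2 - x^3*z - x*z^3 - 4*x^2*y - y^3 - y*z^2 + 3*x*z + 3*y
reduce: tr(a^-1 b^-1 a^2 b^-1 a^-1 b) = tr(b^-1 a^2 b^-1 a^-1 b) tr(a) - tr(b^-1 a^2 b^-1 a^-1 b a)  (eliminate a^-1) = x^3*y^2*z - x^4*y - x^2*y^3 - 2*x^2*y*z^2 + x^3*z + x*z^3 + 5*x^2*y + y^3 + y*z^2 - 4*x*z - 3*y
assemble the triple (tr(r) - 2; tr(r a) - x; tr(r b) - y)

x^3*y*z - x^4 - x^2*y^2 - x^2*z^2 + 4*x^2 + y^2 - 4; x^2*y*z - x^3 - x*z^2 - y*z + 2*x; x^3*y^2*z - x^4*y - x^2*y^3 - 2*x^2*y*z^2 + x^3*z + x*z^3 + 5*x^2*y + y^3 + y*z^2 - 4*x*z - 4*y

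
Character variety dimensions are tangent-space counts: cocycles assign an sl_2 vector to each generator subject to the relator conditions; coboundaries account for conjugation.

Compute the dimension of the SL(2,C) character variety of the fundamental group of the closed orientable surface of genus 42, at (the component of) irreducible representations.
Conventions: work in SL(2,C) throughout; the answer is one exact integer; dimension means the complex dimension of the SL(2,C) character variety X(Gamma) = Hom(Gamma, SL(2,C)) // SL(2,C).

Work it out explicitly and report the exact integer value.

Gamma = pi_1(Sigma_42) = < a_1, b_1, ..., a_42, b_42 | prod [a_i, b_i] > has 2g = 84 generators and 1 relator.
Before the relator condition, cocycle space has dim 3*84 = 252.
d_2 is surjective at irreducible rho (its cokernel H^2 is dual to H^0 = 0), so dim Z^1 = 252 - 3 = 249.
As always at irreducible rho, dim B^1 = 3.
dim X = dim H^1 = 249 - 3 = 246.

246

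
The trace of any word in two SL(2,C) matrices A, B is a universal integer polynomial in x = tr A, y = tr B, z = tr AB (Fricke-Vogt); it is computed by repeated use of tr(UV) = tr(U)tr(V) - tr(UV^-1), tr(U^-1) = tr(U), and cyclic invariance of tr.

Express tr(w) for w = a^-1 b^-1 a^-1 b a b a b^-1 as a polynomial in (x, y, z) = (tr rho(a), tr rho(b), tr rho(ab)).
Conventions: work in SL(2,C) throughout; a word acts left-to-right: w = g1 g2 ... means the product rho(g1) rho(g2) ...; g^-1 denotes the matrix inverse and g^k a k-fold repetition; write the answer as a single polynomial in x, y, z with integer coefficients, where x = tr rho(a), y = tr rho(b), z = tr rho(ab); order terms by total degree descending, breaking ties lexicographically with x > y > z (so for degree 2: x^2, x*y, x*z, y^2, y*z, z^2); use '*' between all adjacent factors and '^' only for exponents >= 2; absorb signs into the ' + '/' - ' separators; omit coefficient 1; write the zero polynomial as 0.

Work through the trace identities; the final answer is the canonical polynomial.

trace(b a b) = trace(b) * trace(a b) - trace(a) = y*z - x
and trace(a b a b) = trace(b a) * trace(b a) - trace(1)   [split at repeated b] = z^2 - 2
trace(a b a) = trace(a) * trace(b a) - trace(b) = x*z - y
and trace(b a b a b) = trace(b) * trace(a b a b) - trace(a b a) = y*z^2 - x*z - y
trace(a b a b a b) = trace(a b a b) * trace(a b) - trace(b a)   [split at repeated a] = z^3 - 3*z
and trace(a b a b a) = trace(a) * trace(b a b a) - trace(b a b) = x*z^2 - y*z - x
trace(b a b a b a b) = trace(b) * trace(a b a b a b) - trace(a b a b a) = y*z^3 - x*z^2 - 2*y*z + x
and trace(b a b a b a b a) = trace(b a b a b a) * trace(b a) - trace(a b a b)   [split at repeated b] = z^4 - 4*z^2 + 2
trace(a b a b a b a^-1 b) = trace(b a b a b a b) * trace(a) - trace(b a b a b a b a) = x*y*z^3 - x^2*z^2 - z^4 - 2*x*y*z + x^2 + 4*z^2 - 2
next, trace(b a b a b a^-1 b^-1 a) = trace(a b a b a b a^-1) * trace(b) - trace(a b a b a b a^-1 b) = -x*y*z^3 + x^2*z^2 + y^2*z^2 + z^4 + x*y*z - x^2 - y^2 - 4*z^2 + 2
trace(a^-1 b^-1 a^-1 b a b a b) = trace(b a b a b a^-1 b^-1) * trace(a) - trace(b a b a b a^-1 b^-1 a) = x*y*z^3 - x^2*z^2 - y^2*z^2 - z^4 + y^2 + 4*z^2 - 2
trace(a^-1 b^-1 a^-1 b a b a b^-1) = trace(a^-1 b^-1 a^-1 b a b a) * trace(b) - trace(a^-1 b^-1 a^-1 b a b a b) = -x*y*z^3 + x^2*z^2 + y^2*z^2 + z^4 - 4*z^2 + 2

-x*y*z^3 + x^2*z^2 + y^2*z^2 + z^4 - 4*z^2 + 2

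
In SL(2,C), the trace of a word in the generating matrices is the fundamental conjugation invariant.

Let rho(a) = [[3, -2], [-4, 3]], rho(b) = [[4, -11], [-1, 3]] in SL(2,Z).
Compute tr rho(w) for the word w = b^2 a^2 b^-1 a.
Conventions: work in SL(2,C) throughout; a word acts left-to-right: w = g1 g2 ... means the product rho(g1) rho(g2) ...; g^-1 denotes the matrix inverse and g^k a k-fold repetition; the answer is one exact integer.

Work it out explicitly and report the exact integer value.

rho(b) = [[4, -11], [-1, 3]]
... * rho(b) = [[4, -11], [-1, 3]]  ->  [[27, -77], [-7, 20]]
... * rho(a) = [[3, -2], [-4, 3]]  ->  [[389, -285], [-101, 74]]
... * rho(a) = [[3, -2], [-4, 3]]  ->  [[2307, -1633], [-599, 424]]
... * rho(b^-1) = [[3, 11], [1, 4]]  ->  [[5288, 18845], [-1373, -4893]]
... * rho(a) = [[3, -2], [-4, 3]]  ->  [[-59516, 45959], [15453, -11933]]
tr = -59516 + -11933 = -71449

-71449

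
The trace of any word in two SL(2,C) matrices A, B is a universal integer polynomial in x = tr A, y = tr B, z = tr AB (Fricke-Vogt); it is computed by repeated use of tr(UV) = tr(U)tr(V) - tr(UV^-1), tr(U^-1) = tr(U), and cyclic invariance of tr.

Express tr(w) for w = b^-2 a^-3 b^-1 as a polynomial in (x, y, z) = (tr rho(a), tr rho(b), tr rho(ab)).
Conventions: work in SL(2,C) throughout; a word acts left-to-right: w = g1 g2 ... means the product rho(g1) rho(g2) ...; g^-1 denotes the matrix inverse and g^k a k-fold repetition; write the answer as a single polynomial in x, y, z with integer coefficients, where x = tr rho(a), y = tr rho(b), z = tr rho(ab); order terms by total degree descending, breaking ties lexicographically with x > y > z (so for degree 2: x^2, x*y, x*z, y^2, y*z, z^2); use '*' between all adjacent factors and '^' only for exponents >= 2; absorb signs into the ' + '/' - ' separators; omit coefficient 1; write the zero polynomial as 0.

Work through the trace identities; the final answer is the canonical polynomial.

x^2*y^2*z - x^3*y - x*y^3 - x^2*z - y^2*z + 4*x*y + z

trace(a^-1) = trace(a) = x
trace(a^-1 b) = trace(b)*trace(a) - trace(b a) = x*y - z
reduce: trace(b^-1 a^-1) = trace(a^-1)*trace(b) - trace(a^-1 b) = z
trace(b^-2 a^-1) = trace(b^-1 a^-1)*trace(b) - trace(b^-1 a^-1 b) = y*z - x
trace(b^-2) = trace(b^-1)*trace(b) - trace(1) = y^2 - 2
trace(b^-2 a^-2) = trace(b^-2 a^-1)*trace(a) - trace(b^-2) = x*y*z - x^2 - y^2 + 2
reduce: trace(b^-1 a^-2) = trace(a^-1 b^-1)*trace(a) - trace(a^-1 b^-1 a) = x*z - y
so trace(b^-3 a^-2) = trace(b^-2 a^-2)*trace(b) - trace(b^-2 a^-2 b) = x*y^2*z - x^2*y - y^3 - x*z + 3*y
so trace(b^-3 a^-1) = trace(b^-1 a^-1 b^-1)*trace(b) - trace(b^-1 a^-1) = y^2*z - x*y - z
reduce: trace(b^-2 a^-3 b^-1) = trace(b^-3 a^-2)*trace(a) - trace(b^-3 a^-1) = x^2*y^2*z - x^3*y - x*y^3 - x^2*z - y^2*z + 4*x*y + z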